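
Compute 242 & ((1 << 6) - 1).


242 & 63 = 50

50


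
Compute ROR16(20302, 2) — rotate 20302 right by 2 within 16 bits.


Rotate 0b100111101001110 right by 2 (16-bit) = 0b1001001111010011 = 37843

37843


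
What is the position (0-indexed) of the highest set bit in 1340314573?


0b1001111111000111001001111001101. Highest set bit at position 30

30


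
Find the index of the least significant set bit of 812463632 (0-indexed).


0b110000011011010011011000010000. Lowest set bit at position 4

4


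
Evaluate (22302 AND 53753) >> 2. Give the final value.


Step 1: 22302 & 53753 = 20760
Step 2: 20760 >> 2 = 5190

5190


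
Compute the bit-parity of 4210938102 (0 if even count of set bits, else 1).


0b11111010111111011101000011110110 has 22 ones => parity 0

0


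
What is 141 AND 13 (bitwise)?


0b10001101 & 0b1101 = 0b1101 = 13

13


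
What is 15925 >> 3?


0b11111000110101 >> 3 = 0b11111000110 = 1990

1990


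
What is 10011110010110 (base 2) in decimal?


10011110010110 in decimal = 10134

10134


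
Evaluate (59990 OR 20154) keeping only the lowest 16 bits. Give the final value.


Step 1: 59990 | 20154 = 61182
Step 2: 61182 & 65535 = 61182

61182


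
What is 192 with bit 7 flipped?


192 ^ (1 << 7) = 192 ^ 128 = 64

64


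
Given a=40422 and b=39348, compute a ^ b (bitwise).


40422 ^ 39348 = 1106

1106


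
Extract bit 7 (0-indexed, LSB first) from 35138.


0b1000100101000010, position 7 = 0

0


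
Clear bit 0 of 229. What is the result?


229 & ~(1 << 0) = 228

228


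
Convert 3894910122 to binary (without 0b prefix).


3894910122 = 11101000001001111001110010101010 in binary

11101000001001111001110010101010


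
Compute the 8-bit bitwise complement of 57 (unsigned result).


~0b111001 = 0b11000110 = 198 (8-bit unsigned)

198


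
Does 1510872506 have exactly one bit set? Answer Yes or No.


0b1011010000011100001010110111010. Multiple bits set => No

No


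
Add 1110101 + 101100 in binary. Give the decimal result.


1110101 + 101100 = 10100001 = 161

161


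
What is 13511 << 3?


0b11010011000111 << 3 = 0b11010011000111000 = 108088

108088


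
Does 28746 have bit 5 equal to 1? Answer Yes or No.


0b111000001001010, bit 5 = 0. No

No


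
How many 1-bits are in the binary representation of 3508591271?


0b11010001001000001101101010100111 has 15 set bits

15


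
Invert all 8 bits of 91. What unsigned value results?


91 ^ 255 = 164

164


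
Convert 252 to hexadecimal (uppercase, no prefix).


252 = FC hex

FC


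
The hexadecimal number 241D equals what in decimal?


241D hex = 9245 decimal

9245


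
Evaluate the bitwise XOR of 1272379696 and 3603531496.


0b1001011110101101111100100110000 ^ 0b11010110110010011000011011101000 = 0b10011101000111110111111111011000 = 2636087256

2636087256


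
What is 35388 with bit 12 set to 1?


35388 | (1 << 12) = 35388 | 4096 = 39484

39484


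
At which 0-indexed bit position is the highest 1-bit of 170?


0b10101010. Highest set bit at position 7

7


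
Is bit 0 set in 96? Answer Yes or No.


0b1100000, bit 0 = 0. No

No


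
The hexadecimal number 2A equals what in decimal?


2A hex = 42 decimal

42


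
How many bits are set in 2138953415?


0b1111111011111011101011011000111 has 23 set bits

23


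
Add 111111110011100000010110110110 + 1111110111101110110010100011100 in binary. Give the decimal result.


111111110011100000010110110110 + 1111110111101110110010100011100 = 10111110110001010110101011010010 = 3200608978

3200608978


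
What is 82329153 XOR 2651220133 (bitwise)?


0b100111010000011111001000001 ^ 0b10011110000001100110100010100101 = 0b10011010111011100101011011100100 = 2599311076

2599311076


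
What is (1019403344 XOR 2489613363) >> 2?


Step 1: 1019403344 ^ 2489613363 = 2829492323
Step 2: 2829492323 >> 2 = 707373080

707373080


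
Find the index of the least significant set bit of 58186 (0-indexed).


0b1110001101001010. Lowest set bit at position 1

1


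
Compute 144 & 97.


0b10010000 & 0b1100001 = 0b0 = 0

0


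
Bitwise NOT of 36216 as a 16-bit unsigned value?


~0b1000110101111000 = 0b111001010000111 = 29319 (16-bit unsigned)

29319


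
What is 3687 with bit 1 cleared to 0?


3687 & ~(1 << 1) = 3685

3685


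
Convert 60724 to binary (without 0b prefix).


60724 = 1110110100110100 in binary

1110110100110100


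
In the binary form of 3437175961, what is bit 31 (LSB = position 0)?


0b11001100110111110010010010011001, position 31 = 1

1


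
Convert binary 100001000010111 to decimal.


100001000010111 in decimal = 16919

16919


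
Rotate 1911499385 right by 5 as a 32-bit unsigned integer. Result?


Rotate 0b1110001111011110010101001111001 right by 5 (32-bit) = 0b11001011100011110111100101010011 = 3415177555

3415177555


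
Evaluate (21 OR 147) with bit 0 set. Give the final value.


Step 1: 21 | 147 = 151
Step 2: 151 | (1 << 0) = 151 | 1 = 151

151


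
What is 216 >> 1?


0b11011000 >> 1 = 0b1101100 = 108

108


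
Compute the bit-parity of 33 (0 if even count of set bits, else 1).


0b100001 has 2 ones => parity 0

0


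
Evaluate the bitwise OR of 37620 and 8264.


0b1001001011110100 | 0b10000001001000 = 0b1011001011111100 = 45820

45820


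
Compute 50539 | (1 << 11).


50539 | (1 << 11) = 50539 | 2048 = 52587

52587


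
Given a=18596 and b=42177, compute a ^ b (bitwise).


18596 ^ 42177 = 60517

60517


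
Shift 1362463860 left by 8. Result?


0b1010001001101011000110001110100 << 8 = 0b101000100110101100011000111010000000000 = 348790748160

348790748160


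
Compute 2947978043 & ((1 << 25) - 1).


2947978043 & 33554431 = 28742459

28742459


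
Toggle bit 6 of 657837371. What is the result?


657837371 ^ (1 << 6) = 657837371 ^ 64 = 657837435

657837435


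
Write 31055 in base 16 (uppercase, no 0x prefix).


31055 = 794F hex

794F


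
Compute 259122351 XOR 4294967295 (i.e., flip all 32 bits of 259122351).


259122351 ^ 4294967295 = 4035844944

4035844944


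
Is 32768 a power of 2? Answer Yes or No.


0b1000000000000000. Only one bit set => Yes

Yes


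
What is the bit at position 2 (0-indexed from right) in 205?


0b11001101, position 2 = 1

1


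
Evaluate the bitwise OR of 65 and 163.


0b1000001 | 0b10100011 = 0b11100011 = 227

227


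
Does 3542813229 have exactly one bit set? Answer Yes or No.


0b11010011001010110000101000101101. Multiple bits set => No

No


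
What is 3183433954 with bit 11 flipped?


3183433954 ^ (1 << 11) = 3183433954 ^ 2048 = 3183431906

3183431906


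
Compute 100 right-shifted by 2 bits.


0b1100100 >> 2 = 0b11001 = 25

25


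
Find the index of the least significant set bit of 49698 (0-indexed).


0b1100001000100010. Lowest set bit at position 1

1


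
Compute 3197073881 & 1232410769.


0b10111110100011110111100111011001 & 0b1001001011101010001100010010001 = 0b1000000001010001100010010001 = 134551697

134551697


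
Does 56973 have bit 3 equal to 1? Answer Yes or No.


0b1101111010001101, bit 3 = 1. Yes

Yes


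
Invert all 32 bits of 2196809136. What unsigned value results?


2196809136 ^ 4294967295 = 2098158159

2098158159


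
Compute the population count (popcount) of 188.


0b10111100 has 5 set bits

5


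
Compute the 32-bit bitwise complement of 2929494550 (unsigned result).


~0b10101110100111001000101000010110 = 0b1010001011000110111010111101001 = 1365472745 (32-bit unsigned)

1365472745


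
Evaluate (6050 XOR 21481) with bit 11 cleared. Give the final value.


Step 1: 6050 ^ 21481 = 17483
Step 2: 17483 & ~(1 << 11) = 17483

17483


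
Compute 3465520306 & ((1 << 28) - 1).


3465520306 & 268435455 = 244294834

244294834


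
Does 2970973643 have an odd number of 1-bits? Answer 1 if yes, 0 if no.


0b10110001000101010111010111001011 has 17 ones => parity 1

1


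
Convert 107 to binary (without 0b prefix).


107 = 1101011 in binary

1101011


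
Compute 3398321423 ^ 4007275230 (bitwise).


0b11001010100011100100010100001111 ^ 0b11101110110110100010101011011110 = 0b100100010101000110111111010001 = 609513425

609513425


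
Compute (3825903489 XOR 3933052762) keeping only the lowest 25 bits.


Step 1: 3825903489 ^ 3933052762 = 241645787
Step 2: 241645787 & 33554431 = 6764763

6764763


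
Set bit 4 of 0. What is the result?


0 | (1 << 4) = 0 | 16 = 16

16


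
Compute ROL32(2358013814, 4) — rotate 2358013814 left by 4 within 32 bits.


Rotate 0b10001100100011000110111101110110 left by 4 (32-bit) = 0b11001000110001101111011101101000 = 3368482664

3368482664


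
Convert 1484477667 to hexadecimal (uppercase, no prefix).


1484477667 = 587B54E3 hex

587B54E3


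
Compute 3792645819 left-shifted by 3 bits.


0b11100010000011110010111010111011 << 3 = 0b11100010000011110010111010111011000 = 30341166552

30341166552


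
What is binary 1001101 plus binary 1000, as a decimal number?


1001101 + 1000 = 1010101 = 85

85


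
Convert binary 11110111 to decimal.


11110111 in decimal = 247

247


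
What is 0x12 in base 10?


12 hex = 18 decimal

18


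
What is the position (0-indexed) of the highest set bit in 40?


0b101000. Highest set bit at position 5

5


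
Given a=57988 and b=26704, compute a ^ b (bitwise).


57988 ^ 26704 = 35540

35540


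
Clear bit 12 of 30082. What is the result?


30082 & ~(1 << 12) = 25986

25986


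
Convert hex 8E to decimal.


8E hex = 142 decimal

142


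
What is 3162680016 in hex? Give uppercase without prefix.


3162680016 = BC82AAD0 hex

BC82AAD0


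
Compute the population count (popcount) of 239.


0b11101111 has 7 set bits

7


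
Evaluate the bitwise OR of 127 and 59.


0b1111111 | 0b111011 = 0b1111111 = 127

127


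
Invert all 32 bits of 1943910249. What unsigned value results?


1943910249 ^ 4294967295 = 2351057046

2351057046


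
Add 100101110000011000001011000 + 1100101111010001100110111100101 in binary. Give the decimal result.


100101110000011000001011000 + 1100101111010001100110111100101 = 1101010101000001111111000111101 = 1788935741

1788935741


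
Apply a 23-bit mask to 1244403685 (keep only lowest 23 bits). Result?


1244403685 & 8388607 = 2889701

2889701


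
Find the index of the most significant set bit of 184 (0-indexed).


0b10111000. Highest set bit at position 7

7


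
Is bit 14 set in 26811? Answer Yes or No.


0b110100010111011, bit 14 = 1. Yes

Yes


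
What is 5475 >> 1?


0b1010101100011 >> 1 = 0b101010110001 = 2737

2737


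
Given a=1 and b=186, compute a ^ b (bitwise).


1 ^ 186 = 187

187


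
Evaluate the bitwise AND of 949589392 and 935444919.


0b111000100110011001010110010000 & 0b110111110000011100000110110111 = 0b110000100000011000000110010000 = 813793680

813793680


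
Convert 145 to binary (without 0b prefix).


145 = 10010001 in binary

10010001


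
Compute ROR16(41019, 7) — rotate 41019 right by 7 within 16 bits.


Rotate 0b1010000000111011 right by 7 (16-bit) = 0b111011101000000 = 30528

30528


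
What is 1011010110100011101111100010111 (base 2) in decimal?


1011010110100011101111100010111 in decimal = 1523703575

1523703575


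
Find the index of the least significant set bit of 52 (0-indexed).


0b110100. Lowest set bit at position 2

2


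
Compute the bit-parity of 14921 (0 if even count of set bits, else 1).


0b11101001001001 has 7 ones => parity 1

1


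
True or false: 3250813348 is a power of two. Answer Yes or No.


0b11000001110000110111100110100100. Multiple bits set => No

No


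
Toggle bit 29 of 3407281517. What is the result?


3407281517 ^ (1 << 29) = 3407281517 ^ 536870912 = 3944152429

3944152429


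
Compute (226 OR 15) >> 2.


Step 1: 226 | 15 = 239
Step 2: 239 >> 2 = 59

59


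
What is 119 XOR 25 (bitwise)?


0b1110111 ^ 0b11001 = 0b1101110 = 110

110


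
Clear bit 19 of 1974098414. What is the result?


1974098414 & ~(1 << 19) = 1973574126

1973574126


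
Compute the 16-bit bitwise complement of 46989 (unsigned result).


~0b1011011110001101 = 0b100100001110010 = 18546 (16-bit unsigned)

18546


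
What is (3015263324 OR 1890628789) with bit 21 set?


Step 1: 3015263324 | 1890628789 = 4089050365
Step 2: 4089050365 | (1 << 21) = 4089050365 | 2097152 = 4089050365

4089050365


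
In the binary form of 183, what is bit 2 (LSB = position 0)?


0b10110111, position 2 = 1

1


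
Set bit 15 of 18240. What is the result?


18240 | (1 << 15) = 18240 | 32768 = 51008

51008


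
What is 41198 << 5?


0b1010000011101110 << 5 = 0b101000001110111000000 = 1318336

1318336


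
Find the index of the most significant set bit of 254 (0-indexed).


0b11111110. Highest set bit at position 7

7


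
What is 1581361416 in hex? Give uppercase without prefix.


1581361416 = 5E41A908 hex

5E41A908


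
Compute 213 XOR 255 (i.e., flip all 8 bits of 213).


213 ^ 255 = 42

42


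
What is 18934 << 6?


0b100100111110110 << 6 = 0b100100111110110000000 = 1211776

1211776


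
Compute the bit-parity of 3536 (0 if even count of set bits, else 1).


0b110111010000 has 6 ones => parity 0

0


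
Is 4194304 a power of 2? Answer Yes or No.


0b10000000000000000000000. Only one bit set => Yes

Yes


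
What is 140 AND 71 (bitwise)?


0b10001100 & 0b1000111 = 0b100 = 4

4


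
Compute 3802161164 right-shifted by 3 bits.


0b11100010101000000110000000001100 >> 3 = 0b11100010101000000110000000001 = 475270145

475270145


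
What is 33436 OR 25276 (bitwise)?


0b1000001010011100 | 0b110001010111100 = 0b1110001010111100 = 58044

58044


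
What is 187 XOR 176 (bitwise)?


0b10111011 ^ 0b10110000 = 0b1011 = 11

11


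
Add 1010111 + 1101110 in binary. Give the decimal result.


1010111 + 1101110 = 11000101 = 197

197


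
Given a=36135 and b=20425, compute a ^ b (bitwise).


36135 ^ 20425 = 49902

49902


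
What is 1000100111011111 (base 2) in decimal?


1000100111011111 in decimal = 35295

35295


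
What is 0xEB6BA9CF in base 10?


EB6BA9CF hex = 3949701583 decimal

3949701583


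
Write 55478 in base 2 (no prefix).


55478 = 1101100010110110 in binary

1101100010110110


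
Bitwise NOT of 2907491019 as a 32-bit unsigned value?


~0b10101101010011001100101011001011 = 0b1010010101100110011010100110100 = 1387476276 (32-bit unsigned)

1387476276


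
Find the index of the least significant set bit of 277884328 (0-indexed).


0b10000100100000010110110101000. Lowest set bit at position 3

3


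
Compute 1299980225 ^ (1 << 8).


1299980225 ^ (1 << 8) = 1299980225 ^ 256 = 1299979969

1299979969


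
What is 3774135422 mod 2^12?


3774135422 & 4095 = 3198

3198


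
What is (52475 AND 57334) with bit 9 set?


Step 1: 52475 & 57334 = 52466
Step 2: 52466 | (1 << 9) = 52466 | 512 = 52978

52978


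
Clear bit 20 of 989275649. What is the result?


989275649 & ~(1 << 20) = 988227073

988227073


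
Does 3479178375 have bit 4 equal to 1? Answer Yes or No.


0b11001111011000000000110010000111, bit 4 = 0. No

No


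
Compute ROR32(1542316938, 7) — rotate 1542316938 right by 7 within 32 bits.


Rotate 0b1011011111011011110001110001010 right by 7 (32-bit) = 0b10100101101111101101111000111 = 347593671

347593671


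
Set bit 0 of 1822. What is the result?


1822 | (1 << 0) = 1822 | 1 = 1823

1823


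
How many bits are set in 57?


0b111001 has 4 set bits

4


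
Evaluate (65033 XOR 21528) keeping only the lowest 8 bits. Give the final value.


Step 1: 65033 ^ 21528 = 43537
Step 2: 43537 & 255 = 17

17


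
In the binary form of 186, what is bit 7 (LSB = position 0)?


0b10111010, position 7 = 1

1


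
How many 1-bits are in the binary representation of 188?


0b10111100 has 5 set bits

5


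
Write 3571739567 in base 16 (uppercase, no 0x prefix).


3571739567 = D4E46BAF hex

D4E46BAF


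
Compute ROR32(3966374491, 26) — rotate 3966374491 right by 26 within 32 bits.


Rotate 0b11101100011010100001001001011011 right by 26 (32-bit) = 0b11010100001001001011011111011 = 444897019

444897019


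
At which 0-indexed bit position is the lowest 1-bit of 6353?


0b1100011010001. Lowest set bit at position 0

0


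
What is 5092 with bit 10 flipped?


5092 ^ (1 << 10) = 5092 ^ 1024 = 6116

6116


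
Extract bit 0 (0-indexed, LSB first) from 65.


0b1000001, position 0 = 1

1


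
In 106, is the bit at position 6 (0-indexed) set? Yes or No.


0b1101010, bit 6 = 1. Yes

Yes


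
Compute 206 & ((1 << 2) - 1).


206 & 3 = 2

2


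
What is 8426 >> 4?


0b10000011101010 >> 4 = 0b1000001110 = 526

526


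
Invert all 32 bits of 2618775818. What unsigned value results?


2618775818 ^ 4294967295 = 1676191477

1676191477


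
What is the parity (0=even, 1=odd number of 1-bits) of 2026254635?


0b1111000110001100011000100101011 has 15 ones => parity 1

1


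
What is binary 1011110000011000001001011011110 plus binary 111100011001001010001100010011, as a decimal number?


1011110000011000001001011011110 + 111100011001001010001100010011 = 10011010011100001011010111110001 = 2591077873

2591077873


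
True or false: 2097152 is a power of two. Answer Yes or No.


0b1000000000000000000000. Only one bit set => Yes

Yes


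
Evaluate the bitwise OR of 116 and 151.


0b1110100 | 0b10010111 = 0b11110111 = 247

247


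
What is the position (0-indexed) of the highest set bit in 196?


0b11000100. Highest set bit at position 7

7


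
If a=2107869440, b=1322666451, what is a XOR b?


2107869440 ^ 1322666451 = 863355091

863355091


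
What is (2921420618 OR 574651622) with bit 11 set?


Step 1: 2921420618 | 574651622 = 2925625326
Step 2: 2925625326 | (1 << 11) = 2925625326 | 2048 = 2925625326

2925625326


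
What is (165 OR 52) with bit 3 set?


Step 1: 165 | 52 = 181
Step 2: 181 | (1 << 3) = 181 | 8 = 189

189


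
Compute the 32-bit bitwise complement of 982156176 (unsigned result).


~0b111010100010101000001110010000 = 0b11000101011101010111110001101111 = 3312811119 (32-bit unsigned)

3312811119


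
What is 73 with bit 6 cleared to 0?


73 & ~(1 << 6) = 9

9


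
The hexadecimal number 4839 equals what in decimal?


4839 hex = 18489 decimal

18489


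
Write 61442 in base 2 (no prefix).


61442 = 1111000000000010 in binary

1111000000000010


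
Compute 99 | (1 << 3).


99 | (1 << 3) = 99 | 8 = 107

107


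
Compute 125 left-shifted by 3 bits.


0b1111101 << 3 = 0b1111101000 = 1000

1000


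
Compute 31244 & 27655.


0b111101000001100 & 0b110110000000111 = 0b110100000000100 = 26628

26628


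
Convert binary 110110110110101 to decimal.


110110110110101 in decimal = 28085

28085


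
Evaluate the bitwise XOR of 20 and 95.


0b10100 ^ 0b1011111 = 0b1001011 = 75

75


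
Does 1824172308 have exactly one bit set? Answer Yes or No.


0b1101100101110101010100100010100. Multiple bits set => No

No


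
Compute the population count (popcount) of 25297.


0b110001011010001 has 7 set bits

7


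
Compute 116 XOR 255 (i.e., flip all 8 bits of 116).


116 ^ 255 = 139

139


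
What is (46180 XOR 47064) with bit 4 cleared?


Step 1: 46180 ^ 47064 = 956
Step 2: 956 & ~(1 << 4) = 940

940


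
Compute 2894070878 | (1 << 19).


2894070878 | (1 << 19) = 2894070878 | 524288 = 2894595166

2894595166


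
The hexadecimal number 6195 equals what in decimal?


6195 hex = 24981 decimal

24981


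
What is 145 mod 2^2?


145 & 3 = 1

1


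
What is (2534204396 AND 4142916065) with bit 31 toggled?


Step 1: 2534204396 & 4142916065 = 2517426656
Step 2: 2517426656 ^ (1 << 31) = 2517426656 ^ 2147483648 = 369943008

369943008


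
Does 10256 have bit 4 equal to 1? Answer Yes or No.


0b10100000010000, bit 4 = 1. Yes

Yes


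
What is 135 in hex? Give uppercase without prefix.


135 = 87 hex

87


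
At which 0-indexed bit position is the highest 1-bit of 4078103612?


0b11110011000100101110110000111100. Highest set bit at position 31

31


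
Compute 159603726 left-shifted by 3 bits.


0b1001100000110101110000001110 << 3 = 0b1001100000110101110000001110000 = 1276829808

1276829808


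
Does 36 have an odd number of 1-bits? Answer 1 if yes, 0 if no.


0b100100 has 2 ones => parity 0

0


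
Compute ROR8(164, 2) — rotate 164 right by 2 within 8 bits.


Rotate 0b10100100 right by 2 (8-bit) = 0b101001 = 41

41


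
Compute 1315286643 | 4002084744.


0b1001110011001011010111001110011 | 0b11101110100010101111011110001000 = 0b11101110111011111111111111111011 = 4008706043

4008706043


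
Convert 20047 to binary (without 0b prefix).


20047 = 100111001001111 in binary

100111001001111


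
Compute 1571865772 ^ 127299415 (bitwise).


0b1011101101100001100010010101100 ^ 0b111100101100110111101010111 = 0b1011010001001101010101111111011 = 1512483835

1512483835


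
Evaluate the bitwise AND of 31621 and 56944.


0b111101110000101 & 0b1101111001110000 = 0b101101000000000 = 23040

23040


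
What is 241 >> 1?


0b11110001 >> 1 = 0b1111000 = 120

120


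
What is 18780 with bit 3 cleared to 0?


18780 & ~(1 << 3) = 18772

18772


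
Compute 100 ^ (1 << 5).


100 ^ (1 << 5) = 100 ^ 32 = 68

68


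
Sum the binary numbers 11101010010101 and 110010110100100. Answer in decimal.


11101010010101 + 110010110100100 = 1010000000111001 = 41017

41017


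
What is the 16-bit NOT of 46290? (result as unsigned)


~0b1011010011010010 = 0b100101100101101 = 19245 (16-bit unsigned)

19245


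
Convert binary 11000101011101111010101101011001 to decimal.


11000101011101111010101101011001 in decimal = 3312954201

3312954201


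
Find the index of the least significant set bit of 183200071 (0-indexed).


0b1010111010110110100101000111. Lowest set bit at position 0

0


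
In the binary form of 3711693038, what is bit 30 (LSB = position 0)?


0b11011101001110111111000011101110, position 30 = 1

1


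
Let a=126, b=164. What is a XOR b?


126 ^ 164 = 218

218


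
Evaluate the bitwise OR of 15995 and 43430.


0b11111001111011 | 0b1010100110100110 = 0b1011111111111111 = 49151

49151


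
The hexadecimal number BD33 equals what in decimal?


BD33 hex = 48435 decimal

48435


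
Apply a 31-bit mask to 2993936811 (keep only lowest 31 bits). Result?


2993936811 & 2147483647 = 846453163

846453163


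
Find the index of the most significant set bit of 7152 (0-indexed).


0b1101111110000. Highest set bit at position 12

12


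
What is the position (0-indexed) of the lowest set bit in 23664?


0b101110001110000. Lowest set bit at position 4

4


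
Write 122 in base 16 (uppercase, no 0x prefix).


122 = 7A hex

7A


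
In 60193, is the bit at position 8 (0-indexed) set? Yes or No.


0b1110101100100001, bit 8 = 1. Yes

Yes


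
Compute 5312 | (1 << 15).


5312 | (1 << 15) = 5312 | 32768 = 38080

38080


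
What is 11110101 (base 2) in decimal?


11110101 in decimal = 245

245


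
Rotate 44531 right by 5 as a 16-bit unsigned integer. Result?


Rotate 0b1010110111110011 right by 5 (16-bit) = 0b1001110101101111 = 40303

40303


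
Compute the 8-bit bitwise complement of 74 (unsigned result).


~0b1001010 = 0b10110101 = 181 (8-bit unsigned)

181


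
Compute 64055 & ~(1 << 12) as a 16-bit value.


64055 & ~(1 << 12) = 59959

59959


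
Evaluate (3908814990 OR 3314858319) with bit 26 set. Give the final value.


Step 1: 3908814990 | 3314858319 = 3992975823
Step 2: 3992975823 | (1 << 26) = 3992975823 | 67108864 = 3992975823

3992975823


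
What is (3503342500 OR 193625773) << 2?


Step 1: 3503342500 | 193625773 = 3688562605
Step 2: 3688562605 << 2 = 14754250420

14754250420


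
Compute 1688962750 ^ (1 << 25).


1688962750 ^ (1 << 25) = 1688962750 ^ 33554432 = 1722517182

1722517182


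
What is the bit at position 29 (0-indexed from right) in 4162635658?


0b11111000000111001100011110001010, position 29 = 1

1


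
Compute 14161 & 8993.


0b11011101010001 & 0b10001100100001 = 0b10001100000001 = 8961

8961


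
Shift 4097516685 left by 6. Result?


0b11110100001110110010010010001101 << 6 = 0b11110100001110110010010010001101000000 = 262241067840

262241067840


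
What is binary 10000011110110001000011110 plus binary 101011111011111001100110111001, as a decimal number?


10000011110110001000011110 + 101011111011111001100110111001 = 101101111111101111101111010111 = 771685335

771685335


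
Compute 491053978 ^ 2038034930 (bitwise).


0b11101010001001110001110011010 ^ 0b1111001011110011111000111110010 = 0b1100100001111010001001001101000 = 1681724008

1681724008


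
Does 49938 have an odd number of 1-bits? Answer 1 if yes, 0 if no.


0b1100001100010010 has 6 ones => parity 0

0


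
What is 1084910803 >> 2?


0b1000000101010100110110011010011 >> 2 = 0b10000001010101001101100110100 = 271227700

271227700


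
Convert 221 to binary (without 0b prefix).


221 = 11011101 in binary

11011101


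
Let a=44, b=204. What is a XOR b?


44 ^ 204 = 224

224


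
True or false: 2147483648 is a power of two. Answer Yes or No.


0b10000000000000000000000000000000. Only one bit set => Yes

Yes


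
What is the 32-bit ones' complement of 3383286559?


3383286559 ^ 4294967295 = 911680736

911680736


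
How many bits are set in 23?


0b10111 has 4 set bits

4


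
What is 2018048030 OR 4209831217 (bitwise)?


0b1111000010010001111100000011110 | 0b11111010111011001110110100110001 = 0b11111010111011001111110100111111 = 4209835327

4209835327


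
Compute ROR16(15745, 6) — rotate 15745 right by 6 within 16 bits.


Rotate 0b11110110000001 right by 6 (16-bit) = 0b10011110110 = 1270

1270


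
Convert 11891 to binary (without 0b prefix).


11891 = 10111001110011 in binary

10111001110011


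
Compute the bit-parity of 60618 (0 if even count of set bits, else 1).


0b1110110011001010 has 9 ones => parity 1

1


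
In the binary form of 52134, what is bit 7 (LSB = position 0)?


0b1100101110100110, position 7 = 1

1


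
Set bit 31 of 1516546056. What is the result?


1516546056 | (1 << 31) = 1516546056 | 2147483648 = 3664029704

3664029704


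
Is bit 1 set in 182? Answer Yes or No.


0b10110110, bit 1 = 1. Yes

Yes


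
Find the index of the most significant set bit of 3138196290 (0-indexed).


0b10111011000011010001001101000010. Highest set bit at position 31

31


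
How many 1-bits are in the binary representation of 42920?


0b1010011110101000 has 8 set bits

8


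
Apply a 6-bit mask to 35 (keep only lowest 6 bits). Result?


35 & 63 = 35

35


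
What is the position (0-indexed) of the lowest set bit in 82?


0b1010010. Lowest set bit at position 1

1


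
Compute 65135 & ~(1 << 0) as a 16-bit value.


65135 & ~(1 << 0) = 65134

65134


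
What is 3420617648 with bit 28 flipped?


3420617648 ^ (1 << 28) = 3420617648 ^ 268435456 = 3689053104

3689053104


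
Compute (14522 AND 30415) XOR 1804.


Step 1: 14522 & 30415 = 12426
Step 2: 12426 ^ 1804 = 14214

14214


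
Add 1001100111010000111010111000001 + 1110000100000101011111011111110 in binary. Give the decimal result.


1001100111010000111010111000001 + 1110000100000101011111011111110 = 10111101011010110011010010111111 = 3177919679

3177919679


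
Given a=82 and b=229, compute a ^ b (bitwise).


82 ^ 229 = 183

183


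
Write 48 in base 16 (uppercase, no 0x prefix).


48 = 30 hex

30


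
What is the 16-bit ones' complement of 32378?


32378 ^ 65535 = 33157

33157


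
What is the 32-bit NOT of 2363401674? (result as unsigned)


~0b10001100110111101010010111001010 = 0b1110011001000010101101000110101 = 1931565621 (32-bit unsigned)

1931565621


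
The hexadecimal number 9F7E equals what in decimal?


9F7E hex = 40830 decimal

40830


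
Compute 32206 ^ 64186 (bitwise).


0b111110111001110 ^ 0b1111101010111010 = 0b1000011101110100 = 34676

34676


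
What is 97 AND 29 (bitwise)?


0b1100001 & 0b11101 = 0b1 = 1

1


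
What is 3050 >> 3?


0b101111101010 >> 3 = 0b101111101 = 381

381


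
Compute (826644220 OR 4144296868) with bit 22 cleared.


Step 1: 826644220 | 4144296868 = 4148557820
Step 2: 4148557820 & ~(1 << 22) = 4144363516

4144363516


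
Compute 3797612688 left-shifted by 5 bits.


0b11100010010110101111100010010000 << 5 = 0b1110001001011010111110001001000000000 = 121523606016

121523606016


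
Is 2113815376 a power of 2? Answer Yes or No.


0b1111101111111100100001101010000. Multiple bits set => No

No


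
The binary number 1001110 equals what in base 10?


1001110 in decimal = 78

78


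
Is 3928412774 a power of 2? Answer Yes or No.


0b11101010001001101101001001100110. Multiple bits set => No

No


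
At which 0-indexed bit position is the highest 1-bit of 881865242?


0b110100100100000011001000011010. Highest set bit at position 29

29


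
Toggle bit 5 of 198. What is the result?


198 ^ (1 << 5) = 198 ^ 32 = 230

230


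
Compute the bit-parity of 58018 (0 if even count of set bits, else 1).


0b1110001010100010 has 7 ones => parity 1

1


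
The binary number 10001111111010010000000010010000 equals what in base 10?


10001111111010010000000010010000 in decimal = 2414411920

2414411920


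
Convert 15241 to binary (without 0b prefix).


15241 = 11101110001001 in binary

11101110001001


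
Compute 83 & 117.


0b1010011 & 0b1110101 = 0b1010001 = 81

81


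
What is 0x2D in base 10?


2D hex = 45 decimal

45


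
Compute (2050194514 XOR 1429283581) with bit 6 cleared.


Step 1: 2050194514 ^ 1429283581 = 788684463
Step 2: 788684463 & ~(1 << 6) = 788684463

788684463


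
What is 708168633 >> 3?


0b101010001101011100101110111001 >> 3 = 0b101010001101011100101110111 = 88521079

88521079


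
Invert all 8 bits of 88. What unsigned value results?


88 ^ 255 = 167

167


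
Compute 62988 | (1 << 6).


62988 | (1 << 6) = 62988 | 64 = 63052

63052


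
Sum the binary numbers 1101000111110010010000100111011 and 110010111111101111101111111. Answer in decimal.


1101000111110010010000100111011 + 110010111111101111101111111 = 1101111010110010000000010111010 = 1868103866

1868103866


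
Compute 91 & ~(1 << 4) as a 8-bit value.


91 & ~(1 << 4) = 75

75


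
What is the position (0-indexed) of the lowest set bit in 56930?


0b1101111001100010. Lowest set bit at position 1

1


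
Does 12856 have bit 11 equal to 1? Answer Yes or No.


0b11001000111000, bit 11 = 0. No

No


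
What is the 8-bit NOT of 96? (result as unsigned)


~0b1100000 = 0b10011111 = 159 (8-bit unsigned)

159


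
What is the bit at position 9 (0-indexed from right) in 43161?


0b1010100010011001, position 9 = 0

0


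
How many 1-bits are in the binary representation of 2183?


0b100010000111 has 5 set bits

5


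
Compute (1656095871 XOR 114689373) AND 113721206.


Step 1: 1656095871 ^ 114689373 = 1684013346
Step 2: 1684013346 & 113721206 = 71303458

71303458


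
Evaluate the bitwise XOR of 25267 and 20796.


0b110001010110011 ^ 0b101000100111100 = 0b11001110001111 = 13199

13199


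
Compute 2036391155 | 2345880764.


0b1111001011000001101110011110011 | 0b10001011110100110100110010111100 = 0b11111011111100111101110011111111 = 4227063039

4227063039


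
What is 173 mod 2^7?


173 & 127 = 45

45


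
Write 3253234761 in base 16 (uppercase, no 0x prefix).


3253234761 = C1E86C49 hex

C1E86C49


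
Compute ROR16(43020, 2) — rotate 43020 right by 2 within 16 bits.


Rotate 0b1010100000001100 right by 2 (16-bit) = 0b10101000000011 = 10755

10755


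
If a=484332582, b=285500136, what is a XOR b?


484332582 ^ 285500136 = 232404686

232404686


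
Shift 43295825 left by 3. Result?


0b10100101001010010001010001 << 3 = 0b10100101001010010001010001000 = 346366600

346366600


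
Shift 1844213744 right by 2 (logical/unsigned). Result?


0b1101101111011000111011111110000 >> 2 = 0b11011011110110001110111111100 = 461053436

461053436


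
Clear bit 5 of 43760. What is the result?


43760 & ~(1 << 5) = 43728

43728


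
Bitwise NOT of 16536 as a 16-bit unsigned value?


~0b100000010011000 = 0b1011111101100111 = 48999 (16-bit unsigned)

48999


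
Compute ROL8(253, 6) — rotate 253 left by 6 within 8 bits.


Rotate 0b11111101 left by 6 (8-bit) = 0b1111111 = 127

127


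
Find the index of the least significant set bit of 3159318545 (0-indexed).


0b10111100010011110110000000010001. Lowest set bit at position 0

0


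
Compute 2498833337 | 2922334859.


0b10010100111100010010101110111001 | 0b10101110001011110100101010001011 = 0b10111110111111110110101110111011 = 3204410299

3204410299


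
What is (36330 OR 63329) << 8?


Step 1: 36330 | 63329 = 65515
Step 2: 65515 << 8 = 16771840

16771840


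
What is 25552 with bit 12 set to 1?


25552 | (1 << 12) = 25552 | 4096 = 29648

29648


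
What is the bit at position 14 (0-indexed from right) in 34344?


0b1000011000101000, position 14 = 0

0


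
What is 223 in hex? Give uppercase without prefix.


223 = DF hex

DF


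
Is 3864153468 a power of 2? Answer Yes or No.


0b11100110010100100100110101111100. Multiple bits set => No

No


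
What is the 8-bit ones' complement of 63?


63 ^ 255 = 192

192


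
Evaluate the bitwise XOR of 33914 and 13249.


0b1000010001111010 ^ 0b11001111000001 = 0b1011011110111011 = 47035

47035


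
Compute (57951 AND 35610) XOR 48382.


Step 1: 57951 & 35610 = 33306
Step 2: 33306 ^ 48382 = 16100

16100


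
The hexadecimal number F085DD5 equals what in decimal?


F085DD5 hex = 252206549 decimal

252206549


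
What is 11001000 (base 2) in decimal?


11001000 in decimal = 200

200


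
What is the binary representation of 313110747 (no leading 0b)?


313110747 = 10010101010011011000011011011 in binary

10010101010011011000011011011


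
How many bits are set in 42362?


0b1010010101111010 has 9 set bits

9


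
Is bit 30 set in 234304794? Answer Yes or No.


0b1101111101110011010100011010, bit 30 = 0. No

No


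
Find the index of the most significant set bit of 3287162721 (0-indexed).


0b11000011111011100001111101100001. Highest set bit at position 31

31


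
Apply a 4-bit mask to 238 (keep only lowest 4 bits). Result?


238 & 15 = 14

14


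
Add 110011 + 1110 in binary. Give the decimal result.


110011 + 1110 = 1000001 = 65

65


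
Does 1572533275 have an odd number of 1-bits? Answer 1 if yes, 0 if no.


0b1011101101110101111010000011011 has 19 ones => parity 1

1


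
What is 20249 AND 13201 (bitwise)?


0b100111100011001 & 0b11001110010001 = 0b1100010001 = 785

785


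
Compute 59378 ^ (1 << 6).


59378 ^ (1 << 6) = 59378 ^ 64 = 59314

59314


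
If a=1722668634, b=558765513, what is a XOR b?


1722668634 ^ 558765513 = 1206109075

1206109075


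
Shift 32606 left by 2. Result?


0b111111101011110 << 2 = 0b11111110101111000 = 130424

130424


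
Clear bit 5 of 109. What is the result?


109 & ~(1 << 5) = 77

77


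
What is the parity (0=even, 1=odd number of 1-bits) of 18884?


0b100100111000100 has 6 ones => parity 0

0


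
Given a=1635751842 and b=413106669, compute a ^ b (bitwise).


1635751842 ^ 413106669 = 2044728911

2044728911


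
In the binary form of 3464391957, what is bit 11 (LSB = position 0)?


0b11001110011111100110110100010101, position 11 = 1

1


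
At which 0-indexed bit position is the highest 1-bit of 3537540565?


0b11010010110110101001010111010101. Highest set bit at position 31

31


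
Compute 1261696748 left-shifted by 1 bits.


0b1001011001100111111011011101100 << 1 = 0b10010110011001111110110111011000 = 2523393496

2523393496


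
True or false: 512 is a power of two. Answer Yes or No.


0b1000000000. Only one bit set => Yes

Yes


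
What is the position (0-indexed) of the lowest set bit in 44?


0b101100. Lowest set bit at position 2

2


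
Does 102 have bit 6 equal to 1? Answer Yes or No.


0b1100110, bit 6 = 1. Yes

Yes


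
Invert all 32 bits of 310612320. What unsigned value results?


310612320 ^ 4294967295 = 3984354975

3984354975


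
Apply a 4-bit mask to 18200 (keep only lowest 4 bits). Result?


18200 & 15 = 8

8


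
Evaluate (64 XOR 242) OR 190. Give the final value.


Step 1: 64 ^ 242 = 178
Step 2: 178 | 190 = 190

190


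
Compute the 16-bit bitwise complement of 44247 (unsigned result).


~0b1010110011010111 = 0b101001100101000 = 21288 (16-bit unsigned)

21288


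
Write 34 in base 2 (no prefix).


34 = 100010 in binary

100010


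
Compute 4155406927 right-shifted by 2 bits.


0b11110111101011100111101001001111 >> 2 = 0b111101111010111001111010010011 = 1038851731

1038851731


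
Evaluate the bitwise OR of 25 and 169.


0b11001 | 0b10101001 = 0b10111001 = 185

185


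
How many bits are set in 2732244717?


0b10100010110110101011111011101101 has 20 set bits

20


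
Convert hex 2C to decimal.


2C hex = 44 decimal

44


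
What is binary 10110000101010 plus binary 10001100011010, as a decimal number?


10110000101010 + 10001100011010 = 100111101000100 = 20292

20292


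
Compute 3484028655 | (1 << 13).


3484028655 | (1 << 13) = 3484028655 | 8192 = 3484036847

3484036847


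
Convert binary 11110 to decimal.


11110 in decimal = 30

30


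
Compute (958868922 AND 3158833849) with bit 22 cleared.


Step 1: 958868922 & 3158833849 = 939993272
Step 2: 939993272 & ~(1 << 22) = 939993272

939993272


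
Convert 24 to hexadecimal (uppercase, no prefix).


24 = 18 hex

18


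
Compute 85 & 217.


0b1010101 & 0b11011001 = 0b1010001 = 81

81


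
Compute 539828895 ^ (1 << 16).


539828895 ^ (1 << 16) = 539828895 ^ 65536 = 539763359

539763359


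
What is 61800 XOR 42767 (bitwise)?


0b1111000101101000 ^ 0b1010011100001111 = 0b101011001100111 = 22119

22119


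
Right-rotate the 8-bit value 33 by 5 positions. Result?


Rotate 0b100001 right by 5 (8-bit) = 0b1001 = 9

9


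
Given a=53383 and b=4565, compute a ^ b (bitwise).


53383 ^ 4565 = 49490

49490
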